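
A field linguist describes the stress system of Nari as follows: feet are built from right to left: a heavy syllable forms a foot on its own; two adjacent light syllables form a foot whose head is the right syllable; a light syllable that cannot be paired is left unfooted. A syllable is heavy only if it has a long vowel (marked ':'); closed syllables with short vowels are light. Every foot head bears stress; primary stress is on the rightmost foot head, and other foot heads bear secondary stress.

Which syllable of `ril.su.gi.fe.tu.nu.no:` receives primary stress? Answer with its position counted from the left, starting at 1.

Weights: 1 ril L, 2 su L, 3 gi L, 4 fe L, 5 tu L, 6 nu L, 7 no: H.
Parse right to left (heavy = foot alone; LL = one foot; stranded L unfooted): (ril.ˈsu) (gi.ˈfe) (tu.ˈnu) (ˈno:).
Foot heads: 2, 4, 6, 7.
Primary stress on the rightmost head = syllable 7.
Primary stress: syllable 7 → ril.su.gi.fe.tu.nu.ˈno:.

7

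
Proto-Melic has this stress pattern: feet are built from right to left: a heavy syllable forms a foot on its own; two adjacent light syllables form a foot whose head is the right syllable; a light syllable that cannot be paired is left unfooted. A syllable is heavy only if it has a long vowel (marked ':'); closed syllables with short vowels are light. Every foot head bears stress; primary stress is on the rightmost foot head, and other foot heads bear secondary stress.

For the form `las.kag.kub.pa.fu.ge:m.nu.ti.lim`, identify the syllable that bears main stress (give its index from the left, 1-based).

Weights: 1 las L, 2 kag L, 3 kub L, 4 pa L, 5 fu L, 6 ge:m H, 7 nu L, 8 ti L, 9 lim L.
Parse right to left (heavy = foot alone; LL = one foot; stranded L unfooted): las (kag.ˈkub) (pa.ˈfu) (ˈge:m) nu (ti.ˈlim).
Foot heads: 3, 5, 6, 9.
Primary stress on the rightmost head = syllable 9.
Primary stress: syllable 9 → las.kag.kub.pa.fu.ge:m.nu.ti.ˈlim.

9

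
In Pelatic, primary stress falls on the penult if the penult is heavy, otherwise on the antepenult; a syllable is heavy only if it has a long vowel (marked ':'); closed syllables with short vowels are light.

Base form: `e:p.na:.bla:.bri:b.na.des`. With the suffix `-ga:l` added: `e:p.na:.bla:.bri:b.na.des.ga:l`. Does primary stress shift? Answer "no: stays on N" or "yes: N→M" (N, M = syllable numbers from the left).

yes: 4→5

Base `e:p.na:.bla:.bri:b.na.des` (6 syllables):
  Weights: 4 bri:b H, 5 na L, 6 des L.
  The penult (syllable 5, na) is light, so stress falls on the antepenult (syllable 4, bri:b).
  → primary stress on syllable 4.
Suffixed `e:p.na:.bla:.bri:b.na.des.ga:l` (7 syllables):
  Weights: 5 na L, 6 des L, 7 ga:l H.
  The penult (syllable 6, des) is light, so stress falls on the antepenult (syllable 5, na).
  → primary stress on syllable 5.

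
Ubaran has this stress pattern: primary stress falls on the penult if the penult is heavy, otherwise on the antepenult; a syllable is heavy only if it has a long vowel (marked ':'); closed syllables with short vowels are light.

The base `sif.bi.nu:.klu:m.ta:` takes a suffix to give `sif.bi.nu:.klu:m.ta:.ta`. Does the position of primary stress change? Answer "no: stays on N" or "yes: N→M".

Base `sif.bi.nu:.klu:m.ta:` (5 syllables):
  Weights: 3 nu: H, 4 klu:m H, 5 ta: H.
  The penult (syllable 4, klu:m) is heavy, so it takes stress.
  → primary stress on syllable 4.
Suffixed `sif.bi.nu:.klu:m.ta:.ta` (6 syllables):
  Weights: 4 klu:m H, 5 ta: H, 6 ta L.
  The penult (syllable 5, ta:) is heavy, so it takes stress.
  → primary stress on syllable 5.

yes: 4→5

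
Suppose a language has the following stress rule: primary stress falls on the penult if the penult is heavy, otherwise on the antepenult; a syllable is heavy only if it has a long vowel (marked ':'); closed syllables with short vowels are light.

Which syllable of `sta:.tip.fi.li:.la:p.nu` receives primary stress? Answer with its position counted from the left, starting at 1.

5

Weights: 4 li: H, 5 la:p H, 6 nu L.
The penult (syllable 5, la:p) is heavy, so it takes stress.
Primary stress: syllable 5 → sta:.tip.fi.li:.ˈla:p.nu.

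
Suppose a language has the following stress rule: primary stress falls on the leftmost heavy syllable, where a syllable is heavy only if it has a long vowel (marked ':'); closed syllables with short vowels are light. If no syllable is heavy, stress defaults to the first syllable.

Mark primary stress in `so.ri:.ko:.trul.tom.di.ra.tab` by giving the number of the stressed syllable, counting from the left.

Weights: 1 so L, 2 ri: H, 3 ko: H, 4 trul L, 5 tom L, 6 di L, 7 ra L, 8 tab L.
Heavy syllables in the domain: 2, 3. The leftmost is syllable 2 (ri:).
Primary stress: syllable 2 → so.ˈri:.ko:.trul.tom.di.ra.tab.

2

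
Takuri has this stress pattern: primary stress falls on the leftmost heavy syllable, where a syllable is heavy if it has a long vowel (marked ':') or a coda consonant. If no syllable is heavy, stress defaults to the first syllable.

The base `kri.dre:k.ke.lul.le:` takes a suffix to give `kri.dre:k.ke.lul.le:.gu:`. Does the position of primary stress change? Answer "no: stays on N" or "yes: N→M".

no: stays on 2

Base `kri.dre:k.ke.lul.le:` (5 syllables):
  Weights: 1 kri L, 2 dre:k H, 3 ke L, 4 lul H, 5 le: H.
  Heavy syllables in the domain: 2, 4, 5. The leftmost is syllable 2 (dre:k).
  → primary stress on syllable 2.
Suffixed `kri.dre:k.ke.lul.le:.gu:` (6 syllables):
  Weights: 1 kri L, 2 dre:k H, 3 ke L, 4 lul H, 5 le: H, 6 gu: H.
  Heavy syllables in the domain: 2, 4, 5, 6. The leftmost is syllable 2 (dre:k).
  → primary stress on syllable 2.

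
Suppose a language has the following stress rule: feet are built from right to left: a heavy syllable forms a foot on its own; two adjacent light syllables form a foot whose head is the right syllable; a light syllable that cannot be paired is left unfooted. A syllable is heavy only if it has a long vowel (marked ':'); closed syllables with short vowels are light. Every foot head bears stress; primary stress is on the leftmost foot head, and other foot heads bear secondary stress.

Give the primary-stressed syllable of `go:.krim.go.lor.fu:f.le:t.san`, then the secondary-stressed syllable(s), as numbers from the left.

primary 1, secondary 4, 5, 6

Weights: 1 go: H, 2 krim L, 3 go L, 4 lor L, 5 fu:f H, 6 le:t H, 7 san L.
Parse right to left (heavy = foot alone; LL = one foot; stranded L unfooted): (ˈgo:) krim (go.ˈlor) (ˈfu:f) (ˈle:t) san.
Foot heads: 1, 4, 5, 6.
Primary stress on the leftmost head = syllable 1.
Secondary stress on 4, 5, 6: ˈgo:.krim.go.ˌlor.ˌfu:f.ˌle:t.san.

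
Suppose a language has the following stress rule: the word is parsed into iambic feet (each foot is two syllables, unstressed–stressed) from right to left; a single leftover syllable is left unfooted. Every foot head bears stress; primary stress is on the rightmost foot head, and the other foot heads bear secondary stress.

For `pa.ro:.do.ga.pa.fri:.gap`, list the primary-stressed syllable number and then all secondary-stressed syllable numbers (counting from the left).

primary 7, secondary 3, 5

Parse right to left into iambic (σˈσ) feet: pa (ro:.ˈdo) (ga.ˈpa) (fri:.ˈgap). Syllable 1 is left unfooted.
Foot heads (stressed positions): 3, 5, 7.
End Rule Rightmost: primary stress on the rightmost head = syllable 7.
Secondary stress on 3, 5: pa.ro:.ˌdo.ga.ˌpa.fri:.ˈgap.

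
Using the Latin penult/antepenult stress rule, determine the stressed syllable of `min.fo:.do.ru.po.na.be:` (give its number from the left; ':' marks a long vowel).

Classical Latin: stress the penult if heavy (long vowel or closed), else the antepenult.
Weights: 5 po L, 6 na L, 7 be: H.
The penult (syllable 6, na) is light, so stress falls on the antepenult (syllable 5, po).
Stress on syllable 5: min.fo:.do.ru.ˈpo.na.be:.

5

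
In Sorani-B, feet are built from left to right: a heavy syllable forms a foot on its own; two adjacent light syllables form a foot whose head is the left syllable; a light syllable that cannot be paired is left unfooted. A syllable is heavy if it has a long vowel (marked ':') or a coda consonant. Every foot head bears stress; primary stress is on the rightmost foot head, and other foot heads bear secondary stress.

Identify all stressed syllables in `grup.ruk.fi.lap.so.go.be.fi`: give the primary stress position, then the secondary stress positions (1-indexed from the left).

Weights: 1 grup H, 2 ruk H, 3 fi L, 4 lap H, 5 so L, 6 go L, 7 be L, 8 fi L.
Parse left to right (heavy = foot alone; LL = one foot; stranded L unfooted): (ˈgrup) (ˈruk) fi (ˈlap) (ˈso.go) (ˈbe.fi).
Foot heads: 1, 2, 4, 5, 7.
Primary stress on the rightmost head = syllable 7.
Secondary stress on 1, 2, 4, 5: ˌgrup.ˌruk.fi.ˌlap.ˌso.go.ˈbe.fi.

primary 7, secondary 1, 2, 4, 5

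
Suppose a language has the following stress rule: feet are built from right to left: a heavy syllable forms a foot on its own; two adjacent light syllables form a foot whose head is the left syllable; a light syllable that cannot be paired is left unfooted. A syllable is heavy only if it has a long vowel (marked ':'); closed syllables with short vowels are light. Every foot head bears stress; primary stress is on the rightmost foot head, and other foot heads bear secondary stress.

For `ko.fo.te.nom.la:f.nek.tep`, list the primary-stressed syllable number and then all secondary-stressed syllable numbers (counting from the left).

Weights: 1 ko L, 2 fo L, 3 te L, 4 nom L, 5 la:f H, 6 nek L, 7 tep L.
Parse right to left (heavy = foot alone; LL = one foot; stranded L unfooted): (ˈko.fo) (ˈte.nom) (ˈla:f) (ˈnek.tep).
Foot heads: 1, 3, 5, 6.
Primary stress on the rightmost head = syllable 6.
Secondary stress on 1, 3, 5: ˌko.fo.ˌte.nom.ˌla:f.ˈnek.tep.

primary 6, secondary 1, 3, 5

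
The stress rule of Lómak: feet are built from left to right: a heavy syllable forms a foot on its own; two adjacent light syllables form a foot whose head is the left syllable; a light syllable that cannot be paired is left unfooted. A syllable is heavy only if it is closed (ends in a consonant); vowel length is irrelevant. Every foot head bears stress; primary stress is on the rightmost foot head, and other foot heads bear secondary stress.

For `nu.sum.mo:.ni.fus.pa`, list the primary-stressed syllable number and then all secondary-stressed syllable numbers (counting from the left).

primary 5, secondary 2, 3

Weights: 1 nu L, 2 sum H, 3 mo: L, 4 ni L, 5 fus H, 6 pa L.
Parse left to right (heavy = foot alone; LL = one foot; stranded L unfooted): nu (ˈsum) (ˈmo:.ni) (ˈfus) pa.
Foot heads: 2, 3, 5.
Primary stress on the rightmost head = syllable 5.
Secondary stress on 2, 3: nu.ˌsum.ˌmo:.ni.ˈfus.pa.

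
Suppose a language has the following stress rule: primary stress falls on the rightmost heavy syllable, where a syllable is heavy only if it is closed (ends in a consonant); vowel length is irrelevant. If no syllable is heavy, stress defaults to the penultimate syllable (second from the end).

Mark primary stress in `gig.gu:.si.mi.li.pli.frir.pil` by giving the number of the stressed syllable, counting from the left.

8

Weights: 1 gig H, 2 gu: L, 3 si L, 4 mi L, 5 li L, 6 pli L, 7 frir H, 8 pil H.
Heavy syllables in the domain: 1, 7, 8. The rightmost is syllable 8 (pil).
Primary stress: syllable 8 → gig.gu:.si.mi.li.pli.frir.ˈpil.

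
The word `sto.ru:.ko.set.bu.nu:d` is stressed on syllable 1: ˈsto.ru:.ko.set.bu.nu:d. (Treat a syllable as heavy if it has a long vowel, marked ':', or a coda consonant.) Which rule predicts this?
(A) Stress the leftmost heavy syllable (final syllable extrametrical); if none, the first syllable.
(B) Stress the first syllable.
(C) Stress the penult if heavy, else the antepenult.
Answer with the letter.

B

Rule A → syllable 2 (observed: 1).
Rule B → syllable 1 ✓.
Rule C → syllable 4 (observed: 1).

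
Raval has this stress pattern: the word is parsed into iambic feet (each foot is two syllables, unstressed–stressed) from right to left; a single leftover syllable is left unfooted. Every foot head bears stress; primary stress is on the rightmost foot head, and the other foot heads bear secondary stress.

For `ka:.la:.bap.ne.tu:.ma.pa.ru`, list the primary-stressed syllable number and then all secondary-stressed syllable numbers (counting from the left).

Parse right to left into iambic (σˈσ) feet: (ka:.ˈla:) (bap.ˈne) (tu:.ˈma) (pa.ˈru).
Foot heads (stressed positions): 2, 4, 6, 8.
End Rule Rightmost: primary stress on the rightmost head = syllable 8.
Secondary stress on 2, 4, 6: ka:.ˌla:.bap.ˌne.tu:.ˌma.pa.ˈru.

primary 8, secondary 2, 4, 6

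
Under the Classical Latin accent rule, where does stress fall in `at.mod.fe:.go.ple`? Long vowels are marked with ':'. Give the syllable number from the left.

Classical Latin: stress the penult if heavy (long vowel or closed), else the antepenult.
Weights: 3 fe: H, 4 go L, 5 ple L.
The penult (syllable 4, go) is light, so stress falls on the antepenult (syllable 3, fe:).
Stress on syllable 3: at.mod.ˈfe:.go.ple.

3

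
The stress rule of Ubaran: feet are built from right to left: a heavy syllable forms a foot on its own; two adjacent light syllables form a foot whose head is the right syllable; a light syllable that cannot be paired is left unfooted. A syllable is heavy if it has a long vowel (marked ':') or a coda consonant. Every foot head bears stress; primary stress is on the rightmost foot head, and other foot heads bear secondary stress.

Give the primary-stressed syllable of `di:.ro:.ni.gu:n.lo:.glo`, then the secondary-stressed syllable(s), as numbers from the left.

primary 5, secondary 1, 2, 4

Weights: 1 di: H, 2 ro: H, 3 ni L, 4 gu:n H, 5 lo: H, 6 glo L.
Parse right to left (heavy = foot alone; LL = one foot; stranded L unfooted): (ˈdi:) (ˈro:) ni (ˈgu:n) (ˈlo:) glo.
Foot heads: 1, 2, 4, 5.
Primary stress on the rightmost head = syllable 5.
Secondary stress on 1, 2, 4: ˌdi:.ˌro:.ni.ˌgu:n.ˈlo:.glo.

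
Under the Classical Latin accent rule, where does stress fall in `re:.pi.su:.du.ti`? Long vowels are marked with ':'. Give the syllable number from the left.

Classical Latin: stress the penult if heavy (long vowel or closed), else the antepenult.
Weights: 3 su: H, 4 du L, 5 ti L.
The penult (syllable 4, du) is light, so stress falls on the antepenult (syllable 3, su:).
Stress on syllable 3: re:.pi.ˈsu:.du.ti.

3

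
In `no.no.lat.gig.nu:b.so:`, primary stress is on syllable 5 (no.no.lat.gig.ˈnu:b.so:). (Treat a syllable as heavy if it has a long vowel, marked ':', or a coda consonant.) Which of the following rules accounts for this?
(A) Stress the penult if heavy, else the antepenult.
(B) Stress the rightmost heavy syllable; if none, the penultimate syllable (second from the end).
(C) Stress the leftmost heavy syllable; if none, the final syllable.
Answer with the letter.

A

Rule A → syllable 5 ✓.
Rule B → syllable 6 (observed: 5).
Rule C → syllable 3 (observed: 5).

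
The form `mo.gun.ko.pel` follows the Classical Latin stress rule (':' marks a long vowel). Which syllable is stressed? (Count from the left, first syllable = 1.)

Classical Latin: stress the penult if heavy (long vowel or closed), else the antepenult.
Weights: 2 gun H, 3 ko L, 4 pel H.
The penult (syllable 3, ko) is light, so stress falls on the antepenult (syllable 2, gun).
Stress on syllable 2: mo.ˈgun.ko.pel.

2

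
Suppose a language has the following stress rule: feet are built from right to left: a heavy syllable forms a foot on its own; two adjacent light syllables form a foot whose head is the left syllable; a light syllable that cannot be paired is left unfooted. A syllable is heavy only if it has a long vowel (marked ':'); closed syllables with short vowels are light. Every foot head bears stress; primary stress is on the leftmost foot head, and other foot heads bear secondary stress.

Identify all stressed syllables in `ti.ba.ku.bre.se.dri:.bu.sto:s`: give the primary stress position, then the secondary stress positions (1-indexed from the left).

Weights: 1 ti L, 2 ba L, 3 ku L, 4 bre L, 5 se L, 6 dri: H, 7 bu L, 8 sto:s H.
Parse right to left (heavy = foot alone; LL = one foot; stranded L unfooted): ti (ˈba.ku) (ˈbre.se) (ˈdri:) bu (ˈsto:s).
Foot heads: 2, 4, 6, 8.
Primary stress on the leftmost head = syllable 2.
Secondary stress on 4, 6, 8: ti.ˈba.ku.ˌbre.se.ˌdri:.bu.ˌsto:s.

primary 2, secondary 4, 6, 8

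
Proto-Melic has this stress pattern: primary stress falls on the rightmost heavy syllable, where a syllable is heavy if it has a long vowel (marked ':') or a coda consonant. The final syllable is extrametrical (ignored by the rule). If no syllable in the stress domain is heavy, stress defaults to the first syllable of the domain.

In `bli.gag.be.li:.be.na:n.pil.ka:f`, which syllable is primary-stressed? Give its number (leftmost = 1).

7

The final syllable (8, ka:f) is extrametrical; the stress domain is syllables 1–7.
Weights: 1 bli L, 2 gag H, 3 be L, 4 li: H, 5 be L, 6 na:n H, 7 pil H.
Heavy syllables in the domain: 2, 4, 6, 7. The rightmost is syllable 7 (pil).
Primary stress: syllable 7 → bli.gag.be.li:.be.na:n.ˈpil.ka:f.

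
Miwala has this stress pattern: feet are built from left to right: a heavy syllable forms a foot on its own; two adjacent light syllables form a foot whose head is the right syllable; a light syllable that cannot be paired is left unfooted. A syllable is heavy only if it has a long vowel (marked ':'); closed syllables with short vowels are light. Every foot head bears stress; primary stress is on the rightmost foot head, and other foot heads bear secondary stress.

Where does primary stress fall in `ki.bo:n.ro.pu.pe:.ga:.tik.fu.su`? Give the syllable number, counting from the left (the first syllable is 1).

Weights: 1 ki L, 2 bo:n H, 3 ro L, 4 pu L, 5 pe: H, 6 ga: H, 7 tik L, 8 fu L, 9 su L.
Parse left to right (heavy = foot alone; LL = one foot; stranded L unfooted): ki (ˈbo:n) (ro.ˈpu) (ˈpe:) (ˈga:) (tik.ˈfu) su.
Foot heads: 2, 4, 5, 6, 8.
Primary stress on the rightmost head = syllable 8.
Primary stress: syllable 8 → ki.bo:n.ro.pu.pe:.ga:.tik.ˈfu.su.

8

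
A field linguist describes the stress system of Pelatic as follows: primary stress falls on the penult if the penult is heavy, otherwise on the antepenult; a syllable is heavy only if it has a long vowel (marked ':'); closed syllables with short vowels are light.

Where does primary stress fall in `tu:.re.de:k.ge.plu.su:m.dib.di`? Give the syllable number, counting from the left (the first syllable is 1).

Weights: 6 su:m H, 7 dib L, 8 di L.
The penult (syllable 7, dib) is light, so stress falls on the antepenult (syllable 6, su:m).
Primary stress: syllable 6 → tu:.re.de:k.ge.plu.ˈsu:m.dib.di.

6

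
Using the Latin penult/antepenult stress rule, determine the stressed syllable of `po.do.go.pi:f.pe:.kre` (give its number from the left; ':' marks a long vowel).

5

Classical Latin: stress the penult if heavy (long vowel or closed), else the antepenult.
Weights: 4 pi:f H, 5 pe: H, 6 kre L.
The penult (syllable 5, pe:) is heavy, so it takes stress.
Stress on syllable 5: po.do.go.pi:f.ˈpe:.kre.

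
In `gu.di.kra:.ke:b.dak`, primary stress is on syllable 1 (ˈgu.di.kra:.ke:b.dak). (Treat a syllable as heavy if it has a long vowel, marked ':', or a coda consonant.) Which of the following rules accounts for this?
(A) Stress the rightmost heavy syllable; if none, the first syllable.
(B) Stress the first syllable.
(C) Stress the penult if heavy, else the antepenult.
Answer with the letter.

B

Rule A → syllable 5 (observed: 1).
Rule B → syllable 1 ✓.
Rule C → syllable 4 (observed: 1).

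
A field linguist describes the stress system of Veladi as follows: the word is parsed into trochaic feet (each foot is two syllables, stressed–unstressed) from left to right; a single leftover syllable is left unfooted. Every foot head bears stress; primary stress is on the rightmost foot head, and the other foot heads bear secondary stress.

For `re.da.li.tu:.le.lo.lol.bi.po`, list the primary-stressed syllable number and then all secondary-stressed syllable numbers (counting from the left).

Parse left to right into trochaic (ˈσσ) feet: (ˈre.da) (ˈli.tu:) (ˈle.lo) (ˈlol.bi) po. Syllable 9 is left unfooted.
Foot heads (stressed positions): 1, 3, 5, 7.
End Rule Rightmost: primary stress on the rightmost head = syllable 7.
Secondary stress on 1, 3, 5: ˌre.da.ˌli.tu:.ˌle.lo.ˈlol.bi.po.

primary 7, secondary 1, 3, 5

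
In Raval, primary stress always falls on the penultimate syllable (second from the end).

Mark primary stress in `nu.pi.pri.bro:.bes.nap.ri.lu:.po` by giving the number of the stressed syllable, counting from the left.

The word has 9 syllables; the penultimate syllable (second from the end) is syllable 8 (lu:).
Primary stress: syllable 8 → nu.pi.pri.bro:.bes.nap.ri.ˈlu:.po.

8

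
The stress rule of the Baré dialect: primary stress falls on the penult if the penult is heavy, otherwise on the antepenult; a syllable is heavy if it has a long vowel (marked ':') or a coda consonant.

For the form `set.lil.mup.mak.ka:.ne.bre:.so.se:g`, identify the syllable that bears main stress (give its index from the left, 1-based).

Weights: 7 bre: H, 8 so L, 9 se:g H.
The penult (syllable 8, so) is light, so stress falls on the antepenult (syllable 7, bre:).
Primary stress: syllable 7 → set.lil.mup.mak.ka:.ne.ˈbre:.so.se:g.

7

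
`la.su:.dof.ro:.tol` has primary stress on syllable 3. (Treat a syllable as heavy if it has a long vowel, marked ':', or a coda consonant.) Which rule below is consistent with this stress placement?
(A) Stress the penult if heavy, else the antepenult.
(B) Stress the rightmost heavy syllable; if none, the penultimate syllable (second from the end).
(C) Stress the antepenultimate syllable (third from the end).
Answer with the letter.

C

Rule A → syllable 4 (observed: 3).
Rule B → syllable 5 (observed: 3).
Rule C → syllable 3 ✓.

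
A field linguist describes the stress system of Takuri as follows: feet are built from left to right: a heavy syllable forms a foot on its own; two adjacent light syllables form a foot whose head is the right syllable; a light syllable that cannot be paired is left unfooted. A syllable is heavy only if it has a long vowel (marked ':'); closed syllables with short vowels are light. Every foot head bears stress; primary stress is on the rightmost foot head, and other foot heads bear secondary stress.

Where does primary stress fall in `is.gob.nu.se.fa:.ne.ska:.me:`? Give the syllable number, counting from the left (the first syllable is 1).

8

Weights: 1 is L, 2 gob L, 3 nu L, 4 se L, 5 fa: H, 6 ne L, 7 ska: H, 8 me: H.
Parse left to right (heavy = foot alone; LL = one foot; stranded L unfooted): (is.ˈgob) (nu.ˈse) (ˈfa:) ne (ˈska:) (ˈme:).
Foot heads: 2, 4, 5, 7, 8.
Primary stress on the rightmost head = syllable 8.
Primary stress: syllable 8 → is.gob.nu.se.fa:.ne.ska:.ˈme:.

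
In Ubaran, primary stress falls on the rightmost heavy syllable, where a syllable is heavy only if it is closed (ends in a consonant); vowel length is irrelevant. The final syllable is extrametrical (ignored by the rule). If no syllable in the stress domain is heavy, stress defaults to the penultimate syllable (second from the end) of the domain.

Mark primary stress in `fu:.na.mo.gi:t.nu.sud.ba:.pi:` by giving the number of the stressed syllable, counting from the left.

The final syllable (8, pi:) is extrametrical; the stress domain is syllables 1–7.
Weights: 1 fu: L, 2 na L, 3 mo L, 4 gi:t H, 5 nu L, 6 sud H, 7 ba: L.
Heavy syllables in the domain: 4, 6. The rightmost is syllable 6 (sud).
Primary stress: syllable 6 → fu:.na.mo.gi:t.nu.ˈsud.ba:.pi:.

6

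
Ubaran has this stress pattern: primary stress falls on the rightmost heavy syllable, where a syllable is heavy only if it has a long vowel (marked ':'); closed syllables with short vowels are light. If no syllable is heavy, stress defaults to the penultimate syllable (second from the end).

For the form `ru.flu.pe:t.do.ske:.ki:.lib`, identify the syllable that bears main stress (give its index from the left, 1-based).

6

Weights: 1 ru L, 2 flu L, 3 pe:t H, 4 do L, 5 ske: H, 6 ki: H, 7 lib L.
Heavy syllables in the domain: 3, 5, 6. The rightmost is syllable 6 (ki:).
Primary stress: syllable 6 → ru.flu.pe:t.do.ske:.ˈki:.lib.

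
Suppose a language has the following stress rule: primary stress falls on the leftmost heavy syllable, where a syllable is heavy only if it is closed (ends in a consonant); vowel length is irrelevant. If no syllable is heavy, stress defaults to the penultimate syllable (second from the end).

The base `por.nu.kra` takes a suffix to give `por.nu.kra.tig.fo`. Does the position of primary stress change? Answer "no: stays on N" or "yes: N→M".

Base `por.nu.kra` (3 syllables):
  Weights: 1 por H, 2 nu L, 3 kra L.
  Heavy syllables in the domain: 1. The leftmost is syllable 1 (por).
  → primary stress on syllable 1.
Suffixed `por.nu.kra.tig.fo` (5 syllables):
  Weights: 1 por H, 2 nu L, 3 kra L, 4 tig H, 5 fo L.
  Heavy syllables in the domain: 1, 4. The leftmost is syllable 1 (por).
  → primary stress on syllable 1.

no: stays on 1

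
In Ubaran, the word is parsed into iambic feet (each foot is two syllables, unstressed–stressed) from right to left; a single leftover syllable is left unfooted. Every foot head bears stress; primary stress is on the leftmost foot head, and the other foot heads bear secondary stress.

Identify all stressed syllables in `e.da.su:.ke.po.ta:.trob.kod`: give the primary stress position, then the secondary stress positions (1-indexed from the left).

primary 2, secondary 4, 6, 8

Parse right to left into iambic (σˈσ) feet: (e.ˈda) (su:.ˈke) (po.ˈta:) (trob.ˈkod).
Foot heads (stressed positions): 2, 4, 6, 8.
End Rule Leftmost: primary stress on the leftmost head = syllable 2.
Secondary stress on 4, 6, 8: e.ˈda.su:.ˌke.po.ˌta:.trob.ˌkod.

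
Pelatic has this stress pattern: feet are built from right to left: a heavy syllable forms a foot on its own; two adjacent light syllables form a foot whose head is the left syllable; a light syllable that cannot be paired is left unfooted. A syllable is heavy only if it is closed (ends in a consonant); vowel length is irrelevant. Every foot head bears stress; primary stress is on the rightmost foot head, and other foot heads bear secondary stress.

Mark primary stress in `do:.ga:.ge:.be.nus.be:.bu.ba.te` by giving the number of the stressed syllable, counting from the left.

Weights: 1 do: L, 2 ga: L, 3 ge: L, 4 be L, 5 nus H, 6 be: L, 7 bu L, 8 ba L, 9 te L.
Parse right to left (heavy = foot alone; LL = one foot; stranded L unfooted): (ˈdo:.ga:) (ˈge:.be) (ˈnus) (ˈbe:.bu) (ˈba.te).
Foot heads: 1, 3, 5, 6, 8.
Primary stress on the rightmost head = syllable 8.
Primary stress: syllable 8 → do:.ga:.ge:.be.nus.be:.bu.ˈba.te.

8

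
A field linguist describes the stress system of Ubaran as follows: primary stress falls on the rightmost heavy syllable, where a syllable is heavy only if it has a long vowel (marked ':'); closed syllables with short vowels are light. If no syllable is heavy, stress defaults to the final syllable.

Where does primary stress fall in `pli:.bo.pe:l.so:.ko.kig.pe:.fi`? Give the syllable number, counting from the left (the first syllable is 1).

Weights: 1 pli: H, 2 bo L, 3 pe:l H, 4 so: H, 5 ko L, 6 kig L, 7 pe: H, 8 fi L.
Heavy syllables in the domain: 1, 3, 4, 7. The rightmost is syllable 7 (pe:).
Primary stress: syllable 7 → pli:.bo.pe:l.so:.ko.kig.ˈpe:.fi.

7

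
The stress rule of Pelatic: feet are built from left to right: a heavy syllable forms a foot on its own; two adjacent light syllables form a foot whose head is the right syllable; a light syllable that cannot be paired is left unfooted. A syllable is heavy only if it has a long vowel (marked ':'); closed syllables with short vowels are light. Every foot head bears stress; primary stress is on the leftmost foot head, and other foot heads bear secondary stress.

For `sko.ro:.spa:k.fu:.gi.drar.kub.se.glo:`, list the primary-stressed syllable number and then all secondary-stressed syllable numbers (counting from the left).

Weights: 1 sko L, 2 ro: H, 3 spa:k H, 4 fu: H, 5 gi L, 6 drar L, 7 kub L, 8 se L, 9 glo: H.
Parse left to right (heavy = foot alone; LL = one foot; stranded L unfooted): sko (ˈro:) (ˈspa:k) (ˈfu:) (gi.ˈdrar) (kub.ˈse) (ˈglo:).
Foot heads: 2, 3, 4, 6, 8, 9.
Primary stress on the leftmost head = syllable 2.
Secondary stress on 3, 4, 6, 8, 9: sko.ˈro:.ˌspa:k.ˌfu:.gi.ˌdrar.kub.ˌse.ˌglo:.

primary 2, secondary 3, 4, 6, 8, 9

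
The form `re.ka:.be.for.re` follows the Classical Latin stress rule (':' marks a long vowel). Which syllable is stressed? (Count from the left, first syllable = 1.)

4

Classical Latin: stress the penult if heavy (long vowel or closed), else the antepenult.
Weights: 3 be L, 4 for H, 5 re L.
The penult (syllable 4, for) is heavy, so it takes stress.
Stress on syllable 4: re.ka:.be.ˈfor.re.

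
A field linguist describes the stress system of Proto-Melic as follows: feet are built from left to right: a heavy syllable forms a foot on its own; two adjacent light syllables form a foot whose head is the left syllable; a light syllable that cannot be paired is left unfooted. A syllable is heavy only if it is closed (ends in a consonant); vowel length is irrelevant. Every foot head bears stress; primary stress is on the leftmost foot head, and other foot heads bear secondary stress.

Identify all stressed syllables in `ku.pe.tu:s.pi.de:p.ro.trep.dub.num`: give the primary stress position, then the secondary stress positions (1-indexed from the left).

primary 1, secondary 3, 5, 7, 8, 9

Weights: 1 ku L, 2 pe L, 3 tu:s H, 4 pi L, 5 de:p H, 6 ro L, 7 trep H, 8 dub H, 9 num H.
Parse left to right (heavy = foot alone; LL = one foot; stranded L unfooted): (ˈku.pe) (ˈtu:s) pi (ˈde:p) ro (ˈtrep) (ˈdub) (ˈnum).
Foot heads: 1, 3, 5, 7, 8, 9.
Primary stress on the leftmost head = syllable 1.
Secondary stress on 3, 5, 7, 8, 9: ˈku.pe.ˌtu:s.pi.ˌde:p.ro.ˌtrep.ˌdub.ˌnum.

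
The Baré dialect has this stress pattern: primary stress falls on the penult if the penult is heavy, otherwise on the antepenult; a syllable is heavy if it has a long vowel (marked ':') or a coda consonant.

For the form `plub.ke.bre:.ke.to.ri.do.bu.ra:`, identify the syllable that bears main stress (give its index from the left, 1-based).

Weights: 7 do L, 8 bu L, 9 ra: H.
The penult (syllable 8, bu) is light, so stress falls on the antepenult (syllable 7, do).
Primary stress: syllable 7 → plub.ke.bre:.ke.to.ri.ˈdo.bu.ra:.

7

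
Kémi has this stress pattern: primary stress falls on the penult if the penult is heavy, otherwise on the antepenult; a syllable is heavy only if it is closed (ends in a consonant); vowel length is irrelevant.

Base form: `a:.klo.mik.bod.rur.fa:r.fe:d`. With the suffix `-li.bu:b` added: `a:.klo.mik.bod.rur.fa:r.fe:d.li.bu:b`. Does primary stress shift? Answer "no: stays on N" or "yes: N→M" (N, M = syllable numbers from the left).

yes: 6→7

Base `a:.klo.mik.bod.rur.fa:r.fe:d` (7 syllables):
  Weights: 5 rur H, 6 fa:r H, 7 fe:d H.
  The penult (syllable 6, fa:r) is heavy, so it takes stress.
  → primary stress on syllable 6.
Suffixed `a:.klo.mik.bod.rur.fa:r.fe:d.li.bu:b` (9 syllables):
  Weights: 7 fe:d H, 8 li L, 9 bu:b H.
  The penult (syllable 8, li) is light, so stress falls on the antepenult (syllable 7, fe:d).
  → primary stress on syllable 7.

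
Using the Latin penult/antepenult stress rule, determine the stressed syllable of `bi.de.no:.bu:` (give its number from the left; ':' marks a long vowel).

Classical Latin: stress the penult if heavy (long vowel or closed), else the antepenult.
Weights: 2 de L, 3 no: H, 4 bu: H.
The penult (syllable 3, no:) is heavy, so it takes stress.
Stress on syllable 3: bi.de.ˈno:.bu:.

3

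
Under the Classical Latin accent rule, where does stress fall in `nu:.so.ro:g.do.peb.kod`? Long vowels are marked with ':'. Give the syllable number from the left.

5

Classical Latin: stress the penult if heavy (long vowel or closed), else the antepenult.
Weights: 4 do L, 5 peb H, 6 kod H.
The penult (syllable 5, peb) is heavy, so it takes stress.
Stress on syllable 5: nu:.so.ro:g.do.ˈpeb.kod.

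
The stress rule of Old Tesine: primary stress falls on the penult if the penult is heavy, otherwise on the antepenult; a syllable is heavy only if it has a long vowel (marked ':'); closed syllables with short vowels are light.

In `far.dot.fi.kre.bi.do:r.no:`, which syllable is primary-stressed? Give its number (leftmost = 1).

6

Weights: 5 bi L, 6 do:r H, 7 no: H.
The penult (syllable 6, do:r) is heavy, so it takes stress.
Primary stress: syllable 6 → far.dot.fi.kre.bi.ˈdo:r.no:.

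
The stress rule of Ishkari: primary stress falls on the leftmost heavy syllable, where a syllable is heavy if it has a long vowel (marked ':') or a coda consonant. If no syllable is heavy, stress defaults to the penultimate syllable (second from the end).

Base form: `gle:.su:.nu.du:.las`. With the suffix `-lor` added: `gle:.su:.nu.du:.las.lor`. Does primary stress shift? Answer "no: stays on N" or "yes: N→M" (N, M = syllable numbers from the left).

Base `gle:.su:.nu.du:.las` (5 syllables):
  Weights: 1 gle: H, 2 su: H, 3 nu L, 4 du: H, 5 las H.
  Heavy syllables in the domain: 1, 2, 4, 5. The leftmost is syllable 1 (gle:).
  → primary stress on syllable 1.
Suffixed `gle:.su:.nu.du:.las.lor` (6 syllables):
  Weights: 1 gle: H, 2 su: H, 3 nu L, 4 du: H, 5 las H, 6 lor H.
  Heavy syllables in the domain: 1, 2, 4, 5, 6. The leftmost is syllable 1 (gle:).
  → primary stress on syllable 1.

no: stays on 1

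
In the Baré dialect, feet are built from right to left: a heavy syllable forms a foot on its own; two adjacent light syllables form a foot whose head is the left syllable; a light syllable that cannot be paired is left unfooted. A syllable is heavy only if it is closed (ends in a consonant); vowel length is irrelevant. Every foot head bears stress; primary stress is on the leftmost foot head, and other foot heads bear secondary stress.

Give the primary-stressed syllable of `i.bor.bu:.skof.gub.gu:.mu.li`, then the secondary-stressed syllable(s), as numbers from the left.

Weights: 1 i L, 2 bor H, 3 bu: L, 4 skof H, 5 gub H, 6 gu: L, 7 mu L, 8 li L.
Parse right to left (heavy = foot alone; LL = one foot; stranded L unfooted): i (ˈbor) bu: (ˈskof) (ˈgub) gu: (ˈmu.li).
Foot heads: 2, 4, 5, 7.
Primary stress on the leftmost head = syllable 2.
Secondary stress on 4, 5, 7: i.ˈbor.bu:.ˌskof.ˌgub.gu:.ˌmu.li.

primary 2, secondary 4, 5, 7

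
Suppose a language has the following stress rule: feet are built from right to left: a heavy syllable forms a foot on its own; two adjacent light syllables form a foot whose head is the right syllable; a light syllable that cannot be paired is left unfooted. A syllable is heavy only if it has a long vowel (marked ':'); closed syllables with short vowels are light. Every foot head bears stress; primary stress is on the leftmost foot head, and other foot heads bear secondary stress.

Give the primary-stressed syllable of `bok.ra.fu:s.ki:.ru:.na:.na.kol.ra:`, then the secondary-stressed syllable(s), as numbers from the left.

Weights: 1 bok L, 2 ra L, 3 fu:s H, 4 ki: H, 5 ru: H, 6 na: H, 7 na L, 8 kol L, 9 ra: H.
Parse right to left (heavy = foot alone; LL = one foot; stranded L unfooted): (bok.ˈra) (ˈfu:s) (ˈki:) (ˈru:) (ˈna:) (na.ˈkol) (ˈra:).
Foot heads: 2, 3, 4, 5, 6, 8, 9.
Primary stress on the leftmost head = syllable 2.
Secondary stress on 3, 4, 5, 6, 8, 9: bok.ˈra.ˌfu:s.ˌki:.ˌru:.ˌna:.na.ˌkol.ˌra:.

primary 2, secondary 3, 4, 5, 6, 8, 9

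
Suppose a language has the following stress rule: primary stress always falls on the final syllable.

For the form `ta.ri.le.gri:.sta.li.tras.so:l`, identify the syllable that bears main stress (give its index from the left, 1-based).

The word has 8 syllables; the final syllable is syllable 8 (so:l).
Primary stress: syllable 8 → ta.ri.le.gri:.sta.li.tras.ˈso:l.

8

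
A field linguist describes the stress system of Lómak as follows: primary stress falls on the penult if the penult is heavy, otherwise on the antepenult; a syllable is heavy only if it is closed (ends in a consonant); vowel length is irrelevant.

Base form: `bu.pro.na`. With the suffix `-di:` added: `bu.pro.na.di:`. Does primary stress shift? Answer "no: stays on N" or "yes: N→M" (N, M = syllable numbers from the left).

Base `bu.pro.na` (3 syllables):
  Weights: 1 bu L, 2 pro L, 3 na L.
  The penult (syllable 2, pro) is light, so stress falls on the antepenult (syllable 1, bu).
  → primary stress on syllable 1.
Suffixed `bu.pro.na.di:` (4 syllables):
  Weights: 2 pro L, 3 na L, 4 di: L.
  The penult (syllable 3, na) is light, so stress falls on the antepenult (syllable 2, pro).
  → primary stress on syllable 2.

yes: 1→2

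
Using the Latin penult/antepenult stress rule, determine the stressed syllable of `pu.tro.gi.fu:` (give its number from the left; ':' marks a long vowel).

2

Classical Latin: stress the penult if heavy (long vowel or closed), else the antepenult.
Weights: 2 tro L, 3 gi L, 4 fu: H.
The penult (syllable 3, gi) is light, so stress falls on the antepenult (syllable 2, tro).
Stress on syllable 2: pu.ˈtro.gi.fu:.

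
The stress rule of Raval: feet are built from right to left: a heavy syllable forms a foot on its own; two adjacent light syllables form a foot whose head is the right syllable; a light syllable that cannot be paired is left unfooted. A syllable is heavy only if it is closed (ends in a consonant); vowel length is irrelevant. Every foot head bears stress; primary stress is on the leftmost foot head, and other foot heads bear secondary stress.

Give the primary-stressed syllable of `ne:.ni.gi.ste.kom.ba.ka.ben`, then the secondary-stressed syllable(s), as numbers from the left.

Weights: 1 ne: L, 2 ni L, 3 gi L, 4 ste L, 5 kom H, 6 ba L, 7 ka L, 8 ben H.
Parse right to left (heavy = foot alone; LL = one foot; stranded L unfooted): (ne:.ˈni) (gi.ˈste) (ˈkom) (ba.ˈka) (ˈben).
Foot heads: 2, 4, 5, 7, 8.
Primary stress on the leftmost head = syllable 2.
Secondary stress on 4, 5, 7, 8: ne:.ˈni.gi.ˌste.ˌkom.ba.ˌka.ˌben.

primary 2, secondary 4, 5, 7, 8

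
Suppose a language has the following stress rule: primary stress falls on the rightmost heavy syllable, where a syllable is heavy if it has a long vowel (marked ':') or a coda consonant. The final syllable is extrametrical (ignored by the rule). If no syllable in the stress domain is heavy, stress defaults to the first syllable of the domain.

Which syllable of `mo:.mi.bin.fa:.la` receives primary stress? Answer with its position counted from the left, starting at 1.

The final syllable (5, la) is extrametrical; the stress domain is syllables 1–4.
Weights: 1 mo: H, 2 mi L, 3 bin H, 4 fa: H.
Heavy syllables in the domain: 1, 3, 4. The rightmost is syllable 4 (fa:).
Primary stress: syllable 4 → mo:.mi.bin.ˈfa:.la.

4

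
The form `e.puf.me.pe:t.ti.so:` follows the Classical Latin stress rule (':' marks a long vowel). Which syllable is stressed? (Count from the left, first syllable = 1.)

4

Classical Latin: stress the penult if heavy (long vowel or closed), else the antepenult.
Weights: 4 pe:t H, 5 ti L, 6 so: H.
The penult (syllable 5, ti) is light, so stress falls on the antepenult (syllable 4, pe:t).
Stress on syllable 4: e.puf.me.ˈpe:t.ti.so:.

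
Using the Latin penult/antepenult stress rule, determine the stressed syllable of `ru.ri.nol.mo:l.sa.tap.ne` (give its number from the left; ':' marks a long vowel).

6

Classical Latin: stress the penult if heavy (long vowel or closed), else the antepenult.
Weights: 5 sa L, 6 tap H, 7 ne L.
The penult (syllable 6, tap) is heavy, so it takes stress.
Stress on syllable 6: ru.ri.nol.mo:l.sa.ˈtap.ne.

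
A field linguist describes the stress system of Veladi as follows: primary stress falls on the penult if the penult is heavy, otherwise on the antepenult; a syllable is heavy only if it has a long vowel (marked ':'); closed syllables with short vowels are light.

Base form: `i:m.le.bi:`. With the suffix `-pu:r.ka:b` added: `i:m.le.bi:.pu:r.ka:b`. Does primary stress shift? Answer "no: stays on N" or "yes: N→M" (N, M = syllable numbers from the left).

yes: 1→4

Base `i:m.le.bi:` (3 syllables):
  Weights: 1 i:m H, 2 le L, 3 bi: H.
  The penult (syllable 2, le) is light, so stress falls on the antepenult (syllable 1, i:m).
  → primary stress on syllable 1.
Suffixed `i:m.le.bi:.pu:r.ka:b` (5 syllables):
  Weights: 3 bi: H, 4 pu:r H, 5 ka:b H.
  The penult (syllable 4, pu:r) is heavy, so it takes stress.
  → primary stress on syllable 4.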